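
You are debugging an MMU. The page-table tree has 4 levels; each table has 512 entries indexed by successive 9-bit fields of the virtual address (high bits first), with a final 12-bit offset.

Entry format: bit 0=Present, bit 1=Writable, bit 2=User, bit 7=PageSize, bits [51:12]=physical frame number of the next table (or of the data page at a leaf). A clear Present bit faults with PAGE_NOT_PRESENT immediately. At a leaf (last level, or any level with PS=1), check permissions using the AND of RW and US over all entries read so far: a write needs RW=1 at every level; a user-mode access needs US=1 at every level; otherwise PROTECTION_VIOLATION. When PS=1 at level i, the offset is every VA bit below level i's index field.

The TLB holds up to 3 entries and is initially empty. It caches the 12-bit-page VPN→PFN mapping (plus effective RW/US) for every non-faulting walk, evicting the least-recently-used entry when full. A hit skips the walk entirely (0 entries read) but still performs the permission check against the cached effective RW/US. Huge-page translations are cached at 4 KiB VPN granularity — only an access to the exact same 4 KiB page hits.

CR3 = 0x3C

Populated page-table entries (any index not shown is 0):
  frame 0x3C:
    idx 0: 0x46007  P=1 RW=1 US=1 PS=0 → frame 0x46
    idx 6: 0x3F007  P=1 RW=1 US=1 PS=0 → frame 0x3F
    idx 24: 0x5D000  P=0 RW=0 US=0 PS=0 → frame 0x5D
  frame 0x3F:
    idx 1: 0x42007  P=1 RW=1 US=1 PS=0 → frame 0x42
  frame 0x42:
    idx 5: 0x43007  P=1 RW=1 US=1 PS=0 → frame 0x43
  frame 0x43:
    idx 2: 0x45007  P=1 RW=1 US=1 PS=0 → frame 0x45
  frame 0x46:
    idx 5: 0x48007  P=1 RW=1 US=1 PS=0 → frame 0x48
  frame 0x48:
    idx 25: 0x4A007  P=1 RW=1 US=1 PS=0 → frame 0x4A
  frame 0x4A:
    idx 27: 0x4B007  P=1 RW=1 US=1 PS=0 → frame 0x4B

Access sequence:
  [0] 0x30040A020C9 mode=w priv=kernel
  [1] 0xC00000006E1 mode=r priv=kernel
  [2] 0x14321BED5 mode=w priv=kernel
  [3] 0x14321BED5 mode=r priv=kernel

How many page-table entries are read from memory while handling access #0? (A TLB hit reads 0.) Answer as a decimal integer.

Per-access translation:
#0 VA=0x30040A020C9 (w,kernel):
  [0] read 0x3C idx=6: raw=0x3F007 flags P=1 W=1 U=1 S=0
  [1] read 0x3F idx=1: raw=0x42007 flags P=1 W=1 U=1 S=0
  [2] read 0x42 idx=5: raw=0x43007 flags P=1 W=1 U=1 S=0
  [3] read 0x43 idx=2: raw=0x45007 flags P=1 W=1 U=1 S=0
  → PA=0x450C9  (4 entries read)
#1 VA=0xC00000006E1 (r,kernel):
  [0] read 0x3C idx=24: raw=0x5D000 flags P=0 W=0 U=0 S=0
  → PAGE_NOT_PRESENT  (1 entries read)
#2 VA=0x14321BED5 (w,kernel):
  [0] read 0x3C idx=0: raw=0x46007 flags P=1 W=1 U=1 S=0
  [1] read 0x46 idx=5: raw=0x48007 flags P=1 W=1 U=1 S=0
  [2] read 0x48 idx=25: raw=0x4A007 flags P=1 W=1 U=1 S=0
  [3] read 0x4A idx=27: raw=0x4B007 flags P=1 W=1 U=1 S=0
  → PA=0x4BED5  (4 entries read)
#3 VA=0x14321BED5 (r,kernel):
  TLB hit vpn=0x14321B → PA=0x4BED5

Entries read for #0: 4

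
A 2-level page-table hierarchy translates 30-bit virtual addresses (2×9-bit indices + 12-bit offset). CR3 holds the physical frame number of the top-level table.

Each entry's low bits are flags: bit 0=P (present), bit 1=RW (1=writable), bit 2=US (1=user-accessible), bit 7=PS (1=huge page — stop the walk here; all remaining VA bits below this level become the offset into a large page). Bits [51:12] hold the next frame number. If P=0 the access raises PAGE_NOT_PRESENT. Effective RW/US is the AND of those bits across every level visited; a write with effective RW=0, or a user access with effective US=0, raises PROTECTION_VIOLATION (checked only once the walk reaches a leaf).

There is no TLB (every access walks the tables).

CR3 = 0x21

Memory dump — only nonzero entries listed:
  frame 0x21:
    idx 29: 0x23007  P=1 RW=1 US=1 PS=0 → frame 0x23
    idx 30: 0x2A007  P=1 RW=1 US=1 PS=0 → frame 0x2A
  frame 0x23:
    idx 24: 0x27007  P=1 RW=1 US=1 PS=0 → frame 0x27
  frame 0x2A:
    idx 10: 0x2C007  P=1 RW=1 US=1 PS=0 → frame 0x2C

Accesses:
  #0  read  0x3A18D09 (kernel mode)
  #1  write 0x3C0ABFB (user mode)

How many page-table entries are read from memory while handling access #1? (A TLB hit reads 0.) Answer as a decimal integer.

Trace:
#0 VA=0x3A18D09 (r,kernel):
  L0 @0x21[29] → 0x23007  P=1,RW=1,US=1,PS=0
  L1 @0x23[24] → 0x27007  P=1,RW=1,US=1,PS=0
  ✓ 0x27D09  — 2 lookups
#1 VA=0x3C0ABFB (w,user):
  L0 @0x21[30] → 0x2A007  P=1,RW=1,US=1,PS=0
  L1 @0x2A[10] → 0x2C007  P=1,RW=1,US=1,PS=0
  ✓ 0x2CBFB  — 2 lookups

Entries read for #1: 2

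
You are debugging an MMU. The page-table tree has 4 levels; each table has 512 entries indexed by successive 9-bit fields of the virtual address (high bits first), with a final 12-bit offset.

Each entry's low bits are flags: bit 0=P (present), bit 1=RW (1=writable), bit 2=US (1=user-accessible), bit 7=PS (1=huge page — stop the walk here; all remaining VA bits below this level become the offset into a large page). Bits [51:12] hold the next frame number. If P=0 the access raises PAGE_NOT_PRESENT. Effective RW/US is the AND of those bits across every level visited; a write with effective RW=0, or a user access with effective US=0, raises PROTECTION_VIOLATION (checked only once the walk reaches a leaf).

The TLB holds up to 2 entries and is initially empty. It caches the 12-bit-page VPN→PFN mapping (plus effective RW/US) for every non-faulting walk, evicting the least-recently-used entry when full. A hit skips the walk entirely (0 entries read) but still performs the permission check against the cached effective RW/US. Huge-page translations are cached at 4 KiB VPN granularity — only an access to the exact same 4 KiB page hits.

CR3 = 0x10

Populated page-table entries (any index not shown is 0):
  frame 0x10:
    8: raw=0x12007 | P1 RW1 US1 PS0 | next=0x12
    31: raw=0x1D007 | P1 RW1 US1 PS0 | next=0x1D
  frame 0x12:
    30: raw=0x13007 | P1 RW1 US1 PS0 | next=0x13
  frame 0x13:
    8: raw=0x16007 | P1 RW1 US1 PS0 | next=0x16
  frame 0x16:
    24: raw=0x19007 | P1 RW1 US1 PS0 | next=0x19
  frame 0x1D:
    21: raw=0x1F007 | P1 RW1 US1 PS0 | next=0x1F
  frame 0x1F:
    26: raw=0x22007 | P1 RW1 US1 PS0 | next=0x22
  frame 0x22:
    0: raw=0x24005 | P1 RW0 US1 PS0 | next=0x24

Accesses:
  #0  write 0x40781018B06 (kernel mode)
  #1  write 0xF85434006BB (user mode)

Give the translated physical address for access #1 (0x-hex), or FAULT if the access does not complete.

Per-access translation:
#0 VA=0x40781018B06 (w,kernel):
  [0] read 0x10 idx=8: raw=0x12007 flags P=1 W=1 U=1 S=0
  [1] read 0x12 idx=30: raw=0x13007 flags P=1 W=1 U=1 S=0
  [2] read 0x13 idx=8: raw=0x16007 flags P=1 W=1 U=1 S=0
  [3] read 0x16 idx=24: raw=0x19007 flags P=1 W=1 U=1 S=0
  ✓ 0x19B06  — 4 lookups
#1 VA=0xF85434006BB (w,user):
  [0] read 0x10 idx=31: raw=0x1D007 flags P=1 W=1 U=1 S=0
  [1] read 0x1D idx=21: raw=0x1F007 flags P=1 W=1 U=1 S=0
  [2] read 0x1F idx=26: raw=0x22007 flags P=1 W=1 U=1 S=0
  [3] read 0x22 idx=0: raw=0x24005 flags P=1 W=0 U=1 S=0
  → PROTECTION_VIOLATION  (4 entries read)

Access #1 PA: FAULT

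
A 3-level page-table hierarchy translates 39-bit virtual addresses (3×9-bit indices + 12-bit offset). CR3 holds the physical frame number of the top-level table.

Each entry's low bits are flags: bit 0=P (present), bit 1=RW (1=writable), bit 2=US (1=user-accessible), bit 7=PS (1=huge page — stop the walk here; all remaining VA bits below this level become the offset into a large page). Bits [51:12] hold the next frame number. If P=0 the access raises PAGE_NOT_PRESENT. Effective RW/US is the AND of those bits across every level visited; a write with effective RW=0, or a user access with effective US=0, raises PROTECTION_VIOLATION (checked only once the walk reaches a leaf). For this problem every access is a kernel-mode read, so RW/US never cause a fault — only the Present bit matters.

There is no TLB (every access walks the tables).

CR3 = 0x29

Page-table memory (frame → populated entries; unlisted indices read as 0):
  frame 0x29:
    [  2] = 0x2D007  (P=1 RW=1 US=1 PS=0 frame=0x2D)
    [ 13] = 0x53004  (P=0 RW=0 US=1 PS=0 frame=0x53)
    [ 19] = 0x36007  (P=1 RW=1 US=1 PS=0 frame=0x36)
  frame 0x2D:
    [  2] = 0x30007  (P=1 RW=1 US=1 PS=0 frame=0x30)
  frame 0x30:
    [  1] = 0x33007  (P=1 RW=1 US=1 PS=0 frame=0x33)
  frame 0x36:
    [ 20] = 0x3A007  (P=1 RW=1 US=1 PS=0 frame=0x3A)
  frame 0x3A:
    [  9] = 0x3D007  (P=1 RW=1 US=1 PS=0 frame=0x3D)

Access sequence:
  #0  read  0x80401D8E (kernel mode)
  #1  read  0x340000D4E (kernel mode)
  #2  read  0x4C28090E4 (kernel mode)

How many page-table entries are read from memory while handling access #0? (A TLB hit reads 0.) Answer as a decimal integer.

Per-access translation:
#0 VA=0x80401D8E (r,kernel):
  [0] read 0x29 idx=2: raw=0x2D007 flags P=1 W=1 U=1 S=0
  [1] read 0x2D idx=2: raw=0x30007 flags P=1 W=1 U=1 S=0
  [2] read 0x30 idx=1: raw=0x33007 flags P=1 W=1 U=1 S=0
  ✓ 0x33D8E  — 3 lookups
#1 VA=0x340000D4E (r,kernel):
  [0] read 0x29 idx=13: raw=0x53004 flags P=0 W=0 U=1 S=0
  → PAGE_NOT_PRESENT  (1 entries read)
#2 VA=0x4C28090E4 (r,kernel):
  [0] read 0x29 idx=19: raw=0x36007 flags P=1 W=1 U=1 S=0
  [1] read 0x36 idx=20: raw=0x3A007 flags P=1 W=1 U=1 S=0
  [2] read 0x3A idx=9: raw=0x3D007 flags P=1 W=1 U=1 S=0
  ✓ 0x3D0E4  — 3 lookups

Entries read for #0: 3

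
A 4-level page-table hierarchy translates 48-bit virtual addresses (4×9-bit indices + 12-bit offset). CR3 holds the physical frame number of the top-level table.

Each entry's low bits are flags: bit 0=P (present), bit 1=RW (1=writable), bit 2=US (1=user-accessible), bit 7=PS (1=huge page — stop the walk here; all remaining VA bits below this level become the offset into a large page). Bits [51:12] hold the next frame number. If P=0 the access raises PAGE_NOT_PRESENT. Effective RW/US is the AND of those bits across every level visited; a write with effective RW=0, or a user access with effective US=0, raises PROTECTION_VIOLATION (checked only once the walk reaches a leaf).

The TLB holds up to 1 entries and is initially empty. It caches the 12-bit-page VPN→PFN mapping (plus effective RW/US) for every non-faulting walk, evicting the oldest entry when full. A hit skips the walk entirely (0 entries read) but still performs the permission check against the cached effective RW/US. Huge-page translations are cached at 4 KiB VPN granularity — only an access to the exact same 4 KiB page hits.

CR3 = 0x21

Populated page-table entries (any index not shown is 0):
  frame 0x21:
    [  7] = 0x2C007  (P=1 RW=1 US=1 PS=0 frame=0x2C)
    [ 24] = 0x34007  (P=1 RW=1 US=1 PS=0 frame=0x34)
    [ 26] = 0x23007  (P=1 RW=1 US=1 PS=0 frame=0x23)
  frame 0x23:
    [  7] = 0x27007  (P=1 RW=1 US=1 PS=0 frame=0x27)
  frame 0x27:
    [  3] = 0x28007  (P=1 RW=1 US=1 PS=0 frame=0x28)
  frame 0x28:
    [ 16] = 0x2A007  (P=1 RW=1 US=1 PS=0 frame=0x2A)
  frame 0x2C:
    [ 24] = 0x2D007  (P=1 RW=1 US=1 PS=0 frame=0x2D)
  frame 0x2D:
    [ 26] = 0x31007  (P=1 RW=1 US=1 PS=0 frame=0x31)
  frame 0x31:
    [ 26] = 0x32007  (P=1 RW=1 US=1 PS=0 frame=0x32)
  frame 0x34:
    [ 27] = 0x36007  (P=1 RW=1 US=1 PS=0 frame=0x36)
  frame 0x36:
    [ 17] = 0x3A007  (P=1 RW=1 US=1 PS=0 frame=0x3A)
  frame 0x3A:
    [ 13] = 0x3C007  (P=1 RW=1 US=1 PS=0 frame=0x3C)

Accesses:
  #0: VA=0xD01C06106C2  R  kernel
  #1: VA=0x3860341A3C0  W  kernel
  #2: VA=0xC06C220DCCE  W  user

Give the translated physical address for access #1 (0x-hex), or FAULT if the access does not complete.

Walk each access:
#0 VA=0xD01C06106C2 (r,kernel):
  L0: frame=0x21 idx=26 entry=0x23007 [P=1 RW=1 US=1 PS=0]
  L1: frame=0x23 idx=7 entry=0x27007 [P=1 RW=1 US=1 PS=0]
  L2: frame=0x27 idx=3 entry=0x28007 [P=1 RW=1 US=1 PS=0]
  L3: frame=0x28 idx=16 entry=0x2A007 [P=1 RW=1 US=1 PS=0]
  → PA=0x2A6C2  (4 entries read)
#1 VA=0x3860341A3C0 (w,kernel):
  L0: frame=0x21 idx=7 entry=0x2C007 [P=1 RW=1 US=1 PS=0]
  L1: frame=0x2C idx=24 entry=0x2D007 [P=1 RW=1 US=1 PS=0]
  L2: frame=0x2D idx=26 entry=0x31007 [P=1 RW=1 US=1 PS=0]
  L3: frame=0x31 idx=26 entry=0x32007 [P=1 RW=1 US=1 PS=0]
  → PA=0x323C0  (4 entries read)
#2 VA=0xC06C220DCCE (w,user):
  L0: frame=0x21 idx=24 entry=0x34007 [P=1 RW=1 US=1 PS=0]
  L1: frame=0x34 idx=27 entry=0x36007 [P=1 RW=1 US=1 PS=0]
  L2: frame=0x36 idx=17 entry=0x3A007 [P=1 RW=1 US=1 PS=0]
  L3: frame=0x3A idx=13 entry=0x3C007 [P=1 RW=1 US=1 PS=0]
  → PA=0x3CCCE  (4 entries read)

Access #1 PA: 0x323C0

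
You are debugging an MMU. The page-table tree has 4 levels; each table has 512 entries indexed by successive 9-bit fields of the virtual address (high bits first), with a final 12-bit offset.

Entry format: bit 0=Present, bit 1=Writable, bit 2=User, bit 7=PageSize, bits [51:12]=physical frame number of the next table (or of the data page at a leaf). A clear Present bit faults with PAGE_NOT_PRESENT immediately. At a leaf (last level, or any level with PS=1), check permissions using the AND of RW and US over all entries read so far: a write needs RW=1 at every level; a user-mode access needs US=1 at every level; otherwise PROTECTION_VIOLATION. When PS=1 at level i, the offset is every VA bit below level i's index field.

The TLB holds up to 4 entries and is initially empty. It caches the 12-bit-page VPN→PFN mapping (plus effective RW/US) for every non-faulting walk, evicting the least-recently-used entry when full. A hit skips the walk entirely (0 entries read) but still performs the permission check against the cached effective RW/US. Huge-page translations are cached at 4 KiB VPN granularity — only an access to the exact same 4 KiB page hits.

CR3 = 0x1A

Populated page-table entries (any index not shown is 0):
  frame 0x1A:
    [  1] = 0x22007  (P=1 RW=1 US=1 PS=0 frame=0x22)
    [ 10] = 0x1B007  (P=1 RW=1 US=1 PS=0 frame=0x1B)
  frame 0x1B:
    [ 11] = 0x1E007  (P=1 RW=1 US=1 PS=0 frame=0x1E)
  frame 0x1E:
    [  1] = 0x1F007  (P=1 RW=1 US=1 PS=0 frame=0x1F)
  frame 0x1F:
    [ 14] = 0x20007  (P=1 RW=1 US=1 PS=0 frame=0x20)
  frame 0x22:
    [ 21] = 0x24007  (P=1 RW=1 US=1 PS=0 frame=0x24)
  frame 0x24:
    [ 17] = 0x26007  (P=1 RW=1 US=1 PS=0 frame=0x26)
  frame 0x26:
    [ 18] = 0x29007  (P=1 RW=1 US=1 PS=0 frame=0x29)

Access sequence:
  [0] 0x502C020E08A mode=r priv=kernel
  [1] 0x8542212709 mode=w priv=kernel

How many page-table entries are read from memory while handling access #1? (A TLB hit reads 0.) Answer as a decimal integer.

Per-access translation:
#0 VA=0x502C020E08A (r,kernel):
  [0] read 0x1A idx=10: raw=0x1B007 flags P=1 W=1 U=1 S=0
  [1] read 0x1B idx=11: raw=0x1E007 flags P=1 W=1 U=1 S=0
  [2] read 0x1E idx=1: raw=0x1F007 flags P=1 W=1 U=1 S=0
  [3] read 0x1F idx=14: raw=0x20007 flags P=1 W=1 U=1 S=0
  → PA=0x2008A  (4 entries read)
#1 VA=0x8542212709 (w,kernel):
  [0] read 0x1A idx=1: raw=0x22007 flags P=1 W=1 U=1 S=0
  [1] read 0x22 idx=21: raw=0x24007 flags P=1 W=1 U=1 S=0
  [2] read 0x24 idx=17: raw=0x26007 flags P=1 W=1 U=1 S=0
  [3] read 0x26 idx=18: raw=0x29007 flags P=1 W=1 U=1 S=0
  → PA=0x29709  (4 entries read)

Entries read for #1: 4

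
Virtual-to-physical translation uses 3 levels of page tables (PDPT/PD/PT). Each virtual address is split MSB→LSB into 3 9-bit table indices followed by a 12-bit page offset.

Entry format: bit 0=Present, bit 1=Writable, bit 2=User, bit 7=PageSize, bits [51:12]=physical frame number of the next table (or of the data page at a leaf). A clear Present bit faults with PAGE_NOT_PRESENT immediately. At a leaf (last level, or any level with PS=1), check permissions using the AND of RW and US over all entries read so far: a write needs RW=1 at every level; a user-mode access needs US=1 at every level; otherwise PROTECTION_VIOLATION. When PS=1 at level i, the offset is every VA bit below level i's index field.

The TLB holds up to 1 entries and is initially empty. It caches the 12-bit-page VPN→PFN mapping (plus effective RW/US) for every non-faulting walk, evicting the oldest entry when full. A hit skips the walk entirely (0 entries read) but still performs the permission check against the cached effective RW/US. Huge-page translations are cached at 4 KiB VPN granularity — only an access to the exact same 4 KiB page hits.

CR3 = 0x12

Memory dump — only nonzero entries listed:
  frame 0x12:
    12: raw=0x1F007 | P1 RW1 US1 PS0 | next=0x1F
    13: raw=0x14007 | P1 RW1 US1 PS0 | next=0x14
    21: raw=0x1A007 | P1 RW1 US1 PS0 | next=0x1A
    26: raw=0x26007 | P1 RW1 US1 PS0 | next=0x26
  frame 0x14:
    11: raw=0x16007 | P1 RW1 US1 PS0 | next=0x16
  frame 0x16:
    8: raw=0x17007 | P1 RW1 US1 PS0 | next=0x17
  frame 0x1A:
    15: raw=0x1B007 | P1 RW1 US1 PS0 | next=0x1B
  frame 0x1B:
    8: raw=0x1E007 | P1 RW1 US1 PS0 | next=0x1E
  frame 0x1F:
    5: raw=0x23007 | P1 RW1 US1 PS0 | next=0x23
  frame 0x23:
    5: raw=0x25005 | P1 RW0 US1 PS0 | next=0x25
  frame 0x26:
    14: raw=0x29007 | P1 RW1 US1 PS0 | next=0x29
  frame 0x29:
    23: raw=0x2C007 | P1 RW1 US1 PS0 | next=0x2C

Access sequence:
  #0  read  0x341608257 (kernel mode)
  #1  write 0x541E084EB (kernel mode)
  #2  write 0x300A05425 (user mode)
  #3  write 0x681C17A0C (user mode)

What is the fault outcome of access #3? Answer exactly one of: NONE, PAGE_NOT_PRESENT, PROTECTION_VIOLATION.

Walk each access:
#0 VA=0x341608257 (r,kernel):
  lvl0: tbl 0x12, slot 13 ⇒ 0x14007 (P1/RW1/US1/PS0)
  lvl1: tbl 0x14, slot 11 ⇒ 0x16007 (P1/RW1/US1/PS0)
  lvl2: tbl 0x16, slot 8 ⇒ 0x17007 (P1/RW1/US1/PS0)
  → PA=0x17257  (3 entries read)
#1 VA=0x541E084EB (w,kernel):
  lvl0: tbl 0x12, slot 21 ⇒ 0x1A007 (P1/RW1/US1/PS0)
  lvl1: tbl 0x1A, slot 15 ⇒ 0x1B007 (P1/RW1/US1/PS0)
  lvl2: tbl 0x1B, slot 8 ⇒ 0x1E007 (P1/RW1/US1/PS0)
  → PA=0x1E4EB  (3 entries read)
#2 VA=0x300A05425 (w,user):
  lvl0: tbl 0x12, slot 12 ⇒ 0x1F007 (P1/RW1/US1/PS0)
  lvl1: tbl 0x1F, slot 5 ⇒ 0x23007 (P1/RW1/US1/PS0)
  lvl2: tbl 0x23, slot 5 ⇒ 0x25005 (P1/RW0/US1/PS0)
  ⇒ fault: PROTECTION_VIOLATION  — 3 lookups
#3 VA=0x681C17A0C (w,user):
  lvl0: tbl 0x12, slot 26 ⇒ 0x26007 (P1/RW1/US1/PS0)
  lvl1: tbl 0x26, slot 14 ⇒ 0x29007 (P1/RW1/US1/PS0)
  lvl2: tbl 0x29, slot 23 ⇒ 0x2C007 (P1/RW1/US1/PS0)
  → PA=0x2CA0C  (3 entries read)

Access #3 fault: NONE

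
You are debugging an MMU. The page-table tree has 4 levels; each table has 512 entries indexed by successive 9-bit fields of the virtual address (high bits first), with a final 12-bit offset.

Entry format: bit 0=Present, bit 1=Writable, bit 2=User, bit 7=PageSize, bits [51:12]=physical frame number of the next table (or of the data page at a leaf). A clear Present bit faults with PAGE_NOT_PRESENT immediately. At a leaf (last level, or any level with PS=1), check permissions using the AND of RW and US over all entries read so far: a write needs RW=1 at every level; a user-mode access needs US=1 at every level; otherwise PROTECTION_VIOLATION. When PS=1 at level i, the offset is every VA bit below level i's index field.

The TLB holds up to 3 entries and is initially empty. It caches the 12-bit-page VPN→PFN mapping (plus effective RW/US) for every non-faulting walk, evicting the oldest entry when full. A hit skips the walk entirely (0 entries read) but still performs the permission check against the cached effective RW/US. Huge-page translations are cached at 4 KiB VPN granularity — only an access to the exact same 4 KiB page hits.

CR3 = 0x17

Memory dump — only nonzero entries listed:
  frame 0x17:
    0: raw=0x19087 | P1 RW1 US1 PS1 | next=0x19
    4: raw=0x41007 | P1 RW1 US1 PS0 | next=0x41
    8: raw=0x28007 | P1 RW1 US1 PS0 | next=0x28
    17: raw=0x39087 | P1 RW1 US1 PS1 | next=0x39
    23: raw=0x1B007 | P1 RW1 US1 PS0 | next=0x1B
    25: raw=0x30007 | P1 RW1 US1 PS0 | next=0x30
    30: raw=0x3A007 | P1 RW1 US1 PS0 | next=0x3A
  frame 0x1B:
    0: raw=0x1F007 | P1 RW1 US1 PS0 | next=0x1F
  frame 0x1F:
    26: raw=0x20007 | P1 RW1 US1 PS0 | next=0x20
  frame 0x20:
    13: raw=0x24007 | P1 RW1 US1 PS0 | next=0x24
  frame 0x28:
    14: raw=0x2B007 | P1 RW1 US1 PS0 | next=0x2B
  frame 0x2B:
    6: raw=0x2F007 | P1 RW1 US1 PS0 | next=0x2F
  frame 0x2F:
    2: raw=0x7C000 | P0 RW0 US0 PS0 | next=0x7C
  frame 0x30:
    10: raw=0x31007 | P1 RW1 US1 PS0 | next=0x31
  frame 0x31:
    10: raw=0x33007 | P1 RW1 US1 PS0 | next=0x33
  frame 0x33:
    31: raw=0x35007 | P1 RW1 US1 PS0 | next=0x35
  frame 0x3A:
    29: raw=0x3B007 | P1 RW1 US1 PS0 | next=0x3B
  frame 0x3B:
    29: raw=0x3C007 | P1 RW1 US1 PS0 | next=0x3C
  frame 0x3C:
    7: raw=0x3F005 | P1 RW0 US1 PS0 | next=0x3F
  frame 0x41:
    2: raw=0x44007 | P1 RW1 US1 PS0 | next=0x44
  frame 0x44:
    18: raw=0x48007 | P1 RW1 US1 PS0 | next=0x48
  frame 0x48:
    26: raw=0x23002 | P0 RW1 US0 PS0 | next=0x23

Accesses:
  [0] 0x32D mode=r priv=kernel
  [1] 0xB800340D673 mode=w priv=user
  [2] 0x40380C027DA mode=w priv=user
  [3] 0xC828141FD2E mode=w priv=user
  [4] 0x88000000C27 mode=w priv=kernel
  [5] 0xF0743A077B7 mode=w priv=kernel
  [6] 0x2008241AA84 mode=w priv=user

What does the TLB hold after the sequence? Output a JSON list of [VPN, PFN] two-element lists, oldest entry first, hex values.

Trace:
#0 VA=0x32D (r,kernel):
  L0: frame=0x17 idx=0 entry=0x19087 [P=1 RW=1 US=1 PS=1]
  ✓ 0x1932D (huge @L0)  — 1 lookups
#1 VA=0xB800340D673 (w,user):
  L0: frame=0x17 idx=23 entry=0x1B007 [P=1 RW=1 US=1 PS=0]
  L1: frame=0x1B idx=0 entry=0x1F007 [P=1 RW=1 US=1 PS=0]
  L2: frame=0x1F idx=26 entry=0x20007 [P=1 RW=1 US=1 PS=0]
  L3: frame=0x20 idx=13 entry=0x24007 [P=1 RW=1 US=1 PS=0]
  ✓ 0x24673  — 4 lookups
#2 VA=0x40380C027DA (w,user):
  L0: frame=0x17 idx=8 entry=0x28007 [P=1 RW=1 US=1 PS=0]
  L1: frame=0x28 idx=14 entry=0x2B007 [P=1 RW=1 US=1 PS=0]
  L2: frame=0x2B idx=6 entry=0x2F007 [P=1 RW=1 US=1 PS=0]
  L3: frame=0x2F idx=2 entry=0x7C000 [P=0 RW=0 US=0 PS=0]
  ⇒ fault: PAGE_NOT_PRESENT  — 4 lookups
#3 VA=0xC828141FD2E (w,user):
  L0: frame=0x17 idx=25 entry=0x30007 [P=1 RW=1 US=1 PS=0]
  L1: frame=0x30 idx=10 entry=0x31007 [P=1 RW=1 US=1 PS=0]
  L2: frame=0x31 idx=10 entry=0x33007 [P=1 RW=1 US=1 PS=0]
  L3: frame=0x33 idx=31 entry=0x35007 [P=1 RW=1 US=1 PS=0]
  ✓ 0x35D2E  — 4 lookups
#4 VA=0x88000000C27 (w,kernel):
  L0: frame=0x17 idx=17 entry=0x39087 [P=1 RW=1 US=1 PS=1]
  ✓ 0x39C27 (huge @L0)  — 1 lookups
#5 VA=0xF0743A077B7 (w,kernel):
  L0: frame=0x17 idx=30 entry=0x3A007 [P=1 RW=1 US=1 PS=0]
  L1: frame=0x3A idx=29 entry=0x3B007 [P=1 RW=1 US=1 PS=0]
  L2: frame=0x3B idx=29 entry=0x3C007 [P=1 RW=1 US=1 PS=0]
  L3: frame=0x3C idx=7 entry=0x3F005 [P=1 RW=0 US=1 PS=0]
  ⇒ fault: PROTECTION_VIOLATION  — 4 lookups
#6 VA=0x2008241AA84 (w,user):
  L0: frame=0x17 idx=4 entry=0x41007 [P=1 RW=1 US=1 PS=0]
  L1: frame=0x41 idx=2 entry=0x44007 [P=1 RW=1 US=1 PS=0]
  L2: frame=0x44 idx=18 entry=0x48007 [P=1 RW=1 US=1 PS=0]
  L3: frame=0x48 idx=26 entry=0x23002 [P=0 RW=1 US=0 PS=0]
  ⇒ fault: PAGE_NOT_PRESENT  — 4 lookups

TLB: [["0xB800340D", "0x24"], ["0xC828141F", "0x35"], ["0x88000000", "0x39"]]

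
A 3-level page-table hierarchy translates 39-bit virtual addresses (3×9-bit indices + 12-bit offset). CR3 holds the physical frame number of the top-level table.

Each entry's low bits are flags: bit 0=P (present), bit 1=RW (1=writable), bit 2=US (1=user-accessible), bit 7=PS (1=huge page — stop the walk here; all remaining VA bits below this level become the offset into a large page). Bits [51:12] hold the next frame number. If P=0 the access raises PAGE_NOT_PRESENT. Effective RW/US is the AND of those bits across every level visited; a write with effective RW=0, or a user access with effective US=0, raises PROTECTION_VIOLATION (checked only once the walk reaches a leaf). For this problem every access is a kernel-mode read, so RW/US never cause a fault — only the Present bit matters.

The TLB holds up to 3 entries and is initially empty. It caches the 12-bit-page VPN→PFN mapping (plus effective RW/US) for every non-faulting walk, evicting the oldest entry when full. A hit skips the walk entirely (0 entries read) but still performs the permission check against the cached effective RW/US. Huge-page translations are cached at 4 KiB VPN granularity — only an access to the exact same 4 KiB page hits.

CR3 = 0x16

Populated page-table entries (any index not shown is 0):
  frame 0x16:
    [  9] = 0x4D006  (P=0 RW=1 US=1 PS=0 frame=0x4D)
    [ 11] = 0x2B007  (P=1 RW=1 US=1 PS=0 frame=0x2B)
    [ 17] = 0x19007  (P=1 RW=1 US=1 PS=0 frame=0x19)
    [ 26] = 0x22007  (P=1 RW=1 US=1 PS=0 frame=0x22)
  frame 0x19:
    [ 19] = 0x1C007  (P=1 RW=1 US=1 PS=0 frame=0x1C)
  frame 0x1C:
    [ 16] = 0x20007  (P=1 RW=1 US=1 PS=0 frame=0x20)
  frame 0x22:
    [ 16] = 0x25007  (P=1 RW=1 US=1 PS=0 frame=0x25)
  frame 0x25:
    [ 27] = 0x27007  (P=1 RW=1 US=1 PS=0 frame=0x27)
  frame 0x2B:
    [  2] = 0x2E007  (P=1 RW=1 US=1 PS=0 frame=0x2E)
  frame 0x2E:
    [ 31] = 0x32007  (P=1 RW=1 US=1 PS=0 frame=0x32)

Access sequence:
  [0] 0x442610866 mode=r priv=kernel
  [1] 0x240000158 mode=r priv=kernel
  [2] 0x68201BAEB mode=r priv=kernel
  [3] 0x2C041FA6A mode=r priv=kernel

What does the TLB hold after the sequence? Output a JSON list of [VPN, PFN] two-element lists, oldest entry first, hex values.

Trace:
#0 VA=0x442610866 (r,kernel):
  lvl0: tbl 0x16, slot 17 ⇒ 0x19007 (P1/RW1/US1/PS0)
  lvl1: tbl 0x19, slot 19 ⇒ 0x1C007 (P1/RW1/US1/PS0)
  lvl2: tbl 0x1C, slot 16 ⇒ 0x20007 (P1/RW1/US1/PS0)
  ✓ 0x20866  — 3 lookups
#1 VA=0x240000158 (r,kernel):
  lvl0: tbl 0x16, slot 9 ⇒ 0x4D006 (P0/RW1/US1/PS0)
  ✗ PAGE_NOT_PRESENT  [1 reads]
#2 VA=0x68201BAEB (r,kernel):
  lvl0: tbl 0x16, slot 26 ⇒ 0x22007 (P1/RW1/US1/PS0)
  lvl1: tbl 0x22, slot 16 ⇒ 0x25007 (P1/RW1/US1/PS0)
  lvl2: tbl 0x25, slot 27 ⇒ 0x27007 (P1/RW1/US1/PS0)
  ✓ 0x27AEB  — 3 lookups
#3 VA=0x2C041FA6A (r,kernel):
  lvl0: tbl 0x16, slot 11 ⇒ 0x2B007 (P1/RW1/US1/PS0)
  lvl1: tbl 0x2B, slot 2 ⇒ 0x2E007 (P1/RW1/US1/PS0)
  lvl2: tbl 0x2E, slot 31 ⇒ 0x32007 (P1/RW1/US1/PS0)
  ✓ 0x32A6A  — 3 lookups

TLB: [["0x442610", "0x20"], ["0x68201B", "0x27"], ["0x2C041F", "0x32"]]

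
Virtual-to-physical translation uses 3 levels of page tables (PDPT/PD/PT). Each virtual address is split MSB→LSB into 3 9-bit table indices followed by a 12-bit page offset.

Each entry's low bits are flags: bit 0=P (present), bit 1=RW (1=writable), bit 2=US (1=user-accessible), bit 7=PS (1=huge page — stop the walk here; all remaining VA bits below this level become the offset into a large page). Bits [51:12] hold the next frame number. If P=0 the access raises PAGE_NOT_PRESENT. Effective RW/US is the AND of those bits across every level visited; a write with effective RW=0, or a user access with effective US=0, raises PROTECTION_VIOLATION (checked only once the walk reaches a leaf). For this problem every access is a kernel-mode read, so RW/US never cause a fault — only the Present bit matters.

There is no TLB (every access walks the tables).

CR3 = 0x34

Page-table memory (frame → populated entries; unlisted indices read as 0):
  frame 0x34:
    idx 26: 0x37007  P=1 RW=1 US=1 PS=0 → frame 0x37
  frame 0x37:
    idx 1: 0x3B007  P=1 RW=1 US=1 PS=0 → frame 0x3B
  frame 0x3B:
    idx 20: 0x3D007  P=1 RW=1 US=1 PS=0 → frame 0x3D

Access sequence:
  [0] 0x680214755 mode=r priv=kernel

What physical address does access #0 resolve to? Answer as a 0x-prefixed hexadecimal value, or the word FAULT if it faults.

Walk each access:
#0 VA=0x680214755 (r,kernel):
  lvl0: tbl 0x34, slot 26 ⇒ 0x37007 (P1/RW1/US1/PS0)
  lvl1: tbl 0x37, slot 1 ⇒ 0x3B007 (P1/RW1/US1/PS0)
  lvl2: tbl 0x3B, slot 20 ⇒ 0x3D007 (P1/RW1/US1/PS0)
  → PA=0x3D755  (3 entries read)

Access #0 PA: 0x3D755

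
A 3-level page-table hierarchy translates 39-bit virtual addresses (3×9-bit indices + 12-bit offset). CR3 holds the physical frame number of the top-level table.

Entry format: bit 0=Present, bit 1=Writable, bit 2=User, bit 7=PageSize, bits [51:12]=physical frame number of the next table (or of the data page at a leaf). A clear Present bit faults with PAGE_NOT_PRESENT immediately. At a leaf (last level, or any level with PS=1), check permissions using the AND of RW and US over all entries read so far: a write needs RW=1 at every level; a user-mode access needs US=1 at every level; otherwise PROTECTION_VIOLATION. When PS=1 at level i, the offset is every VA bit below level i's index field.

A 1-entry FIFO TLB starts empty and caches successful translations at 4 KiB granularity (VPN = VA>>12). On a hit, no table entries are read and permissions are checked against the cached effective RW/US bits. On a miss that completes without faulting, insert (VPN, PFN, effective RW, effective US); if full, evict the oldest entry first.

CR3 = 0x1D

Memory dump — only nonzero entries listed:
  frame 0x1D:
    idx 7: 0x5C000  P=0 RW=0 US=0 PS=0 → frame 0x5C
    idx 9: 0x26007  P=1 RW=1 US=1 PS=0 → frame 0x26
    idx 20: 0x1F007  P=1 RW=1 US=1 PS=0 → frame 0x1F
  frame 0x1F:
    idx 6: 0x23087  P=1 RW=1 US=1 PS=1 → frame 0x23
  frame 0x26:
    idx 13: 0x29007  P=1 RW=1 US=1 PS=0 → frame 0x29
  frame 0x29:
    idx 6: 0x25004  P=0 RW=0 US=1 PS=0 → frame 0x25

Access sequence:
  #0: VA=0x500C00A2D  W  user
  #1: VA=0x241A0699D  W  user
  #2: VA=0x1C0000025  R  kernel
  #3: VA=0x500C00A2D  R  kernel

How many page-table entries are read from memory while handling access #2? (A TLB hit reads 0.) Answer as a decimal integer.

Per-access translation:
#0 VA=0x500C00A2D (w,user):
  L0 @0x1D[20] → 0x1F007  P=1,RW=1,US=1,PS=0
  L1 @0x1F[6] → 0x23087  P=1,RW=1,US=1,PS=1
  → PA=0x23A2D (huge @L1)  (2 entries read)
#1 VA=0x241A0699D (w,user):
  L0 @0x1D[9] → 0x26007  P=1,RW=1,US=1,PS=0
  L1 @0x26[13] → 0x29007  P=1,RW=1,US=1,PS=0
  L2 @0x29[6] → 0x25004  P=0,RW=0,US=1,PS=0
  → PAGE_NOT_PRESENT  (3 entries read)
#2 VA=0x1C0000025 (r,kernel):
  L0 @0x1D[7] → 0x5C000  P=0,RW=0,US=0,PS=0
  → PAGE_NOT_PRESENT  (1 entries read)
#3 VA=0x500C00A2D (r,kernel):
  TLB hit vpn=0x500C00 → PA=0x23A2D

Entries read for #2: 1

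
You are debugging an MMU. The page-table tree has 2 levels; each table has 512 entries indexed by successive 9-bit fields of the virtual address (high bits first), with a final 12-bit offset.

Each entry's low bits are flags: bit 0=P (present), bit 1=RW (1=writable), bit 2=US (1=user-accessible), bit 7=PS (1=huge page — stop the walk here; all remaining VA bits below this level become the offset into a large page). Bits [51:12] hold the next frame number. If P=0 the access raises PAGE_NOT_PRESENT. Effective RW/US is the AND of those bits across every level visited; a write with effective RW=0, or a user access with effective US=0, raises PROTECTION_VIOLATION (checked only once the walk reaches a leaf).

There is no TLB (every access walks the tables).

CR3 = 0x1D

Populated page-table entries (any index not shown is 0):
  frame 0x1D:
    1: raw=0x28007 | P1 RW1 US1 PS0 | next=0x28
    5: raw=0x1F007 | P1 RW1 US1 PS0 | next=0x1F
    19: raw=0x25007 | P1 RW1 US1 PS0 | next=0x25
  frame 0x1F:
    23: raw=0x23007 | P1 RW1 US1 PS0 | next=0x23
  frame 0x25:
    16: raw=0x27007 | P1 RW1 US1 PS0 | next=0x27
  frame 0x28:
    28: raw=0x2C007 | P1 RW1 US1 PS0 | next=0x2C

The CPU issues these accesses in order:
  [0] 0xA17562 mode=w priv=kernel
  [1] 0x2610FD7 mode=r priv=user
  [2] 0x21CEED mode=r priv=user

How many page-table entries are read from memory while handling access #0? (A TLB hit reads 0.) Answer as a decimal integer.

Walk each access:
#0 VA=0xA17562 (w,kernel):
  [0] read 0x1D idx=5: raw=0x1F007 flags P=1 W=1 U=1 S=0
  [1] read 0x1F idx=23: raw=0x23007 flags P=1 W=1 U=1 S=0
  ✓ 0x23562  — 2 lookups
#1 VA=0x2610FD7 (r,user):
  [0] read 0x1D idx=19: raw=0x25007 flags P=1 W=1 U=1 S=0
  [1] read 0x25 idx=16: raw=0x27007 flags P=1 W=1 U=1 S=0
  ✓ 0x27FD7  — 2 lookups
#2 VA=0x21CEED (r,user):
  [0] read 0x1D idx=1: raw=0x28007 flags P=1 W=1 U=1 S=0
  [1] read 0x28 idx=28: raw=0x2C007 flags P=1 W=1 U=1 S=0
  ✓ 0x2CEED  — 2 lookups

Entries read for #0: 2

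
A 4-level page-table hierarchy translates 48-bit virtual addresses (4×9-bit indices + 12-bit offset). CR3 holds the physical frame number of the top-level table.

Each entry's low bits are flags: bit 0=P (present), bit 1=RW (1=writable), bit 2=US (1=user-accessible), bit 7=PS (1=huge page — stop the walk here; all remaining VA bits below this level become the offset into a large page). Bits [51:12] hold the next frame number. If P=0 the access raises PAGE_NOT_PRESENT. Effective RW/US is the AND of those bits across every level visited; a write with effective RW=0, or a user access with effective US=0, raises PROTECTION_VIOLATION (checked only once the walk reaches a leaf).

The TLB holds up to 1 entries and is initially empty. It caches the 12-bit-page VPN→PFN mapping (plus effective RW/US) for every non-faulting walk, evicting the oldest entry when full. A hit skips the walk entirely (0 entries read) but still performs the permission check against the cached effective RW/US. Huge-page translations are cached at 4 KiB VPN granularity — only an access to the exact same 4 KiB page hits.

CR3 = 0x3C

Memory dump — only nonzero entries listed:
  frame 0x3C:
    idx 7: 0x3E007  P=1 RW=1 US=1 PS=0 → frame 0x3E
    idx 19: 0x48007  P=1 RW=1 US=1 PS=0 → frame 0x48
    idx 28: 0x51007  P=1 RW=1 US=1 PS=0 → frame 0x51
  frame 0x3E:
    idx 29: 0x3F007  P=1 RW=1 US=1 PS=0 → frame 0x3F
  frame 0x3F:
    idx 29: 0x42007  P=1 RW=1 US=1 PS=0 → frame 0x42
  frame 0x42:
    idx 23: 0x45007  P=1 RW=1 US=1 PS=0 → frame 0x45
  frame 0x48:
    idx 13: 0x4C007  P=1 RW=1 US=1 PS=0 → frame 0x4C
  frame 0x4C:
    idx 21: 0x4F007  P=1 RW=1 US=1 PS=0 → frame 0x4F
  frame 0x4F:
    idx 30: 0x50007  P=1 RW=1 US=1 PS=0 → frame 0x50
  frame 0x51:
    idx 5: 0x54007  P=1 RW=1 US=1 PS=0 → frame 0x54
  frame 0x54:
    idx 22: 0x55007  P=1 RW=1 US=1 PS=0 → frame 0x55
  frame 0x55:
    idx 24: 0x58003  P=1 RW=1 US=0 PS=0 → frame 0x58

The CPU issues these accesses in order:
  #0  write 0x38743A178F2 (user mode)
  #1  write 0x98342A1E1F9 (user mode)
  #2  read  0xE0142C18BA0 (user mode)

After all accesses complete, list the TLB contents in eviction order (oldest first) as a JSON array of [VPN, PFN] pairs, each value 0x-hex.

Per-access translation:
#0 VA=0x38743A178F2 (w,user):
  L0 @0x3C[7] → 0x3E007  P=1,RW=1,US=1,PS=0
  L1 @0x3E[29] → 0x3F007  P=1,RW=1,US=1,PS=0
  L2 @0x3F[29] → 0x42007  P=1,RW=1,US=1,PS=0
  L3 @0x42[23] → 0x45007  P=1,RW=1,US=1,PS=0
  ✓ 0x458F2  — 4 lookups
#1 VA=0x98342A1E1F9 (w,user):
  L0 @0x3C[19] → 0x48007  P=1,RW=1,US=1,PS=0
  L1 @0x48[13] → 0x4C007  P=1,RW=1,US=1,PS=0
  L2 @0x4C[21] → 0x4F007  P=1,RW=1,US=1,PS=0
  L3 @0x4F[30] → 0x50007  P=1,RW=1,US=1,PS=0
  ✓ 0x501F9  — 4 lookups
#2 VA=0xE0142C18BA0 (r,user):
  L0 @0x3C[28] → 0x51007  P=1,RW=1,US=1,PS=0
  L1 @0x51[5] → 0x54007  P=1,RW=1,US=1,PS=0
  L2 @0x54[22] → 0x55007  P=1,RW=1,US=1,PS=0
  L3 @0x55[24] → 0x58003  P=1,RW=1,US=0,PS=0
  → PROTECTION_VIOLATION  (4 entries read)

TLB: [["0x98342A1E", "0x50"]]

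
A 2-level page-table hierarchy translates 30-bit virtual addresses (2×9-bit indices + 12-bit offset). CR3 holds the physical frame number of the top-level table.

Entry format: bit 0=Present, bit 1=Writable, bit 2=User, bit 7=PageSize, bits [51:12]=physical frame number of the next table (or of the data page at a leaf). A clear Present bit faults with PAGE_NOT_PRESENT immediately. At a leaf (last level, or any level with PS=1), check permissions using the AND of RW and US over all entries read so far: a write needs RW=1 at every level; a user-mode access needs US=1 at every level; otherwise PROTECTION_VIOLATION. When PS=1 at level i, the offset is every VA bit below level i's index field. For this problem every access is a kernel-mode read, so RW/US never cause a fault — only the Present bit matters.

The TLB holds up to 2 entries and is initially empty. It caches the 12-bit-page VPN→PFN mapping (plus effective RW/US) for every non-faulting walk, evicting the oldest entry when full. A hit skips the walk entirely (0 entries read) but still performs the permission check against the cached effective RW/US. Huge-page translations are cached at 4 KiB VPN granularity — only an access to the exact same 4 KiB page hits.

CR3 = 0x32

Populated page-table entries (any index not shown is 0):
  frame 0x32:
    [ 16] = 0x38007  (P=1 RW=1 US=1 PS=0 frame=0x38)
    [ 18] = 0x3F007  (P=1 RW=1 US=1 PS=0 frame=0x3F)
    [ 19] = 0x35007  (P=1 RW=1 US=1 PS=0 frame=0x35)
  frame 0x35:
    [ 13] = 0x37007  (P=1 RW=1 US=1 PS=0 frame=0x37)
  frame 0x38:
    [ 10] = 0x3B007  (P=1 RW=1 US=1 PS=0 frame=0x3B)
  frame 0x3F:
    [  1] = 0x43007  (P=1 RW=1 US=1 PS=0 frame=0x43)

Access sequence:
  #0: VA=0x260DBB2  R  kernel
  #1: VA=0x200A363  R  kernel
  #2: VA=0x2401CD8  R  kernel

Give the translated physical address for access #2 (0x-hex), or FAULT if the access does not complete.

Walk each access:
#0 VA=0x260DBB2 (r,kernel):
  [0] read 0x32 idx=19: raw=0x35007 flags P=1 W=1 U=1 S=0
  [1] read 0x35 idx=13: raw=0x37007 flags P=1 W=1 U=1 S=0
  → PA=0x37BB2  (2 entries read)
#1 VA=0x200A363 (r,kernel):
  [0] read 0x32 idx=16: raw=0x38007 flags P=1 W=1 U=1 S=0
  [1] read 0x38 idx=10: raw=0x3B007 flags P=1 W=1 U=1 S=0
  → PA=0x3B363  (2 entries read)
#2 VA=0x2401CD8 (r,kernel):
  [0] read 0x32 idx=18: raw=0x3F007 flags P=1 W=1 U=1 S=0
  [1] read 0x3F idx=1: raw=0x43007 flags P=1 W=1 U=1 S=0
  → PA=0x43CD8  (2 entries read)

Access #2 PA: 0x43CD8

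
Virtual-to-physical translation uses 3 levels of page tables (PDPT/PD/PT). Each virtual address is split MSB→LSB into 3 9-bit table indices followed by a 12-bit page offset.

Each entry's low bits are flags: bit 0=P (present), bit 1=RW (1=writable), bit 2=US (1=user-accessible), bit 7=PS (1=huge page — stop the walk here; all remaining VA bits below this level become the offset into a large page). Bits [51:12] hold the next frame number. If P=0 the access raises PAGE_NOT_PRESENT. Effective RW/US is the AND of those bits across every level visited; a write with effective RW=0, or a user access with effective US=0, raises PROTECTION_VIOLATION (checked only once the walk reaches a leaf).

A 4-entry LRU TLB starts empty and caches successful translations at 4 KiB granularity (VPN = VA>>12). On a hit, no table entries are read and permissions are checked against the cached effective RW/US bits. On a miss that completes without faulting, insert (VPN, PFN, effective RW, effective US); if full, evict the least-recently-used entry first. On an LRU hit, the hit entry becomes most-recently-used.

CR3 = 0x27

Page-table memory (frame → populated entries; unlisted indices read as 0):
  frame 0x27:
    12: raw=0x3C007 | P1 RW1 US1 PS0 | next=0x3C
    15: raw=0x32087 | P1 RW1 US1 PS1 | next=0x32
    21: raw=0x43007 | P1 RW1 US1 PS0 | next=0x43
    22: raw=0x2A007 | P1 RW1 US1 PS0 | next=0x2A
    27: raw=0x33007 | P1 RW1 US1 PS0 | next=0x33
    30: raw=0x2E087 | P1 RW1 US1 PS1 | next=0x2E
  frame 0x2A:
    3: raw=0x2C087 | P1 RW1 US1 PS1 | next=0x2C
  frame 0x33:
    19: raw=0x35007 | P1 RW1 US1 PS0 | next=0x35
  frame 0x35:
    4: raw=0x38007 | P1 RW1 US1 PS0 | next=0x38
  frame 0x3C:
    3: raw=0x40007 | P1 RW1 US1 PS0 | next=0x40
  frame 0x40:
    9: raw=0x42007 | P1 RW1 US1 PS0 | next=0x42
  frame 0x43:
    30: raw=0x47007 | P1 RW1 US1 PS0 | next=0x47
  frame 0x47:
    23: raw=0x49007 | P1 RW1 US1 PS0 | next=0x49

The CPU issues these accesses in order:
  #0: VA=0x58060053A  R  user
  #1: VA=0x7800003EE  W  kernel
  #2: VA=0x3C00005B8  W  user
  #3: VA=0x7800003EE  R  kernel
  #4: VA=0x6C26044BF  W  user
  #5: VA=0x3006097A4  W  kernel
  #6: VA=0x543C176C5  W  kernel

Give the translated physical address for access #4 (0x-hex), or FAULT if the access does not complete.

Walk each access:
#0 VA=0x58060053A (r,user):
  lvl0: tbl 0x27, slot 22 ⇒ 0x2A007 (P1/RW1/US1/PS0)
  lvl1: tbl 0x2A, slot 3 ⇒ 0x2C087 (P1/RW1/US1/PS1)
  ⇒ phys 0x2C53A (huge @L1)  [2 reads]
#1 VA=0x7800003EE (w,kernel):
  lvl0: tbl 0x27, slot 30 ⇒ 0x2E087 (P1/RW1/US1/PS1)
  ⇒ phys 0x2E3EE (huge @L0)  [1 reads]
#2 VA=0x3C00005B8 (w,user):
  lvl0: tbl 0x27, slot 15 ⇒ 0x32087 (P1/RW1/US1/PS1)
  ⇒ phys 0x325B8 (huge @L0)  [1 reads]
#3 VA=0x7800003EE (r,kernel):
  TLB hit vpn=0x780000 → PA=0x2E3EE
#4 VA=0x6C26044BF (w,user):
  lvl0: tbl 0x27, slot 27 ⇒ 0x33007 (P1/RW1/US1/PS0)
  lvl1: tbl 0x33, slot 19 ⇒ 0x35007 (P1/RW1/US1/PS0)
  lvl2: tbl 0x35, slot 4 ⇒ 0x38007 (P1/RW1/US1/PS0)
  ⇒ phys 0x384BF  [3 reads]
#5 VA=0x3006097A4 (w,kernel):
  lvl0: tbl 0x27, slot 12 ⇒ 0x3C007 (P1/RW1/US1/PS0)
  lvl1: tbl 0x3C, slot 3 ⇒ 0x40007 (P1/RW1/US1/PS0)
  lvl2: tbl 0x40, slot 9 ⇒ 0x42007 (P1/RW1/US1/PS0)
  ⇒ phys 0x427A4  [3 reads]
#6 VA=0x543C176C5 (w,kernel):
  lvl0: tbl 0x27, slot 21 ⇒ 0x43007 (P1/RW1/US1/PS0)
  lvl1: tbl 0x43, slot 30 ⇒ 0x47007 (P1/RW1/US1/PS0)
  lvl2: tbl 0x47, slot 23 ⇒ 0x49007 (P1/RW1/US1/PS0)
  ⇒ phys 0x496C5  [3 reads]

Access #4 PA: 0x384BF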